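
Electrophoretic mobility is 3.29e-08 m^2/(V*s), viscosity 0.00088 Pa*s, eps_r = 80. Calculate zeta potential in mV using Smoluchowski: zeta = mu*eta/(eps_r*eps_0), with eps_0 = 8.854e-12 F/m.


Smoluchowski equation: zeta = mu * eta / (eps_r * eps_0)
zeta = 3.29e-08 * 0.00088 / (80 * 8.854e-12)
zeta = 0.040874 V = 40.87 mV

40.87


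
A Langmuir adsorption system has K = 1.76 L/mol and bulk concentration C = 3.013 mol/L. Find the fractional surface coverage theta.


Langmuir isotherm: theta = K*C / (1 + K*C)
K*C = 1.76 * 3.013 = 5.30288
theta = 5.30288 / (1 + 5.30288) = 5.30288 / 6.30288
theta = 0.8413

0.8413


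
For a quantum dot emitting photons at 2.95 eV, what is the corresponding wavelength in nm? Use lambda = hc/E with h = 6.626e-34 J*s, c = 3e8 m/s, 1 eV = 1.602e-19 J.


Convert energy: E = 2.95 eV = 2.95 * 1.602e-19 = 4.7259e-19 J
lambda = h*c / E = 6.626e-34 * 3e8 / 4.7259e-19
lambda = 4.20618e-07 m = 420.6 nm

420.6


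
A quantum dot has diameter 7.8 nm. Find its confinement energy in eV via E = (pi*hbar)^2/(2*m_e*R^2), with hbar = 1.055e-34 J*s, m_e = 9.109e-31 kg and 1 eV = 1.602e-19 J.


Radius R = 7.8/2 = 3.9 nm = 3.9e-09 m
E = (pi * 1.055e-34)^2 / (2 * 9.109e-31 * (3.9e-09)^2)
E(J) = 3.96438e-21
E = E(J) / 1.602e-19 = 0.0247 eV

0.0247


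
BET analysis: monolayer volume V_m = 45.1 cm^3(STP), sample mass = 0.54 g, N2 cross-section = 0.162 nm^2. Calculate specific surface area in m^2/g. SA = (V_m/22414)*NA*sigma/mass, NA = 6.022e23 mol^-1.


Number of moles in monolayer = V_m / 22414 = 45.1 / 22414 = 0.00201214
Number of molecules = moles * NA = 0.00201214 * 6.022e23
SA = molecules * sigma / mass
SA = (45.1 / 22414) * 6.022e23 * 0.162e-18 / 0.54
SA = 363.5 m^2/g

363.5


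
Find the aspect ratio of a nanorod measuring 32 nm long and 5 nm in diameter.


Aspect ratio AR = length / diameter
AR = 32 / 5
AR = 6.4

6.4


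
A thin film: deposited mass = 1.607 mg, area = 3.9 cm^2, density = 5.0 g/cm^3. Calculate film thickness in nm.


Convert: m = 1.607 mg = 1.6070e-06 kg, A = 3.9 cm^2 = 3.9000e-04 m^2, rho = 5.0 g/cm^3 = 5000 kg/m^3
t = m / (A * rho)
t = 1.6070e-06 / (3.9000e-04 * 5000)
t = 8.2410e-07 m = 824.1 nm

824.1


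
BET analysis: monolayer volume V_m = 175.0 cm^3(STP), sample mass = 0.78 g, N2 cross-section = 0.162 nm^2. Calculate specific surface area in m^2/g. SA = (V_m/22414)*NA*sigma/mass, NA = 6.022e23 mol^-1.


Number of moles in monolayer = V_m / 22414 = 175.0 / 22414 = 0.00780762
Number of molecules = moles * NA = 0.00780762 * 6.022e23
SA = molecules * sigma / mass
SA = (175.0 / 22414) * 6.022e23 * 0.162e-18 / 0.78
SA = 976.5 m^2/g

976.5


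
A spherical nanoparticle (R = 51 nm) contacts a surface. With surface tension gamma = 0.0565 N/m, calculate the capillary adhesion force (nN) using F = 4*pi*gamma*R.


Convert radius: R = 51 nm = 5.1e-08 m
F = 4 * pi * gamma * R
F = 4 * pi * 0.0565 * 5.1e-08
F = 3.621e-08 N = 36.21 nN

36.21


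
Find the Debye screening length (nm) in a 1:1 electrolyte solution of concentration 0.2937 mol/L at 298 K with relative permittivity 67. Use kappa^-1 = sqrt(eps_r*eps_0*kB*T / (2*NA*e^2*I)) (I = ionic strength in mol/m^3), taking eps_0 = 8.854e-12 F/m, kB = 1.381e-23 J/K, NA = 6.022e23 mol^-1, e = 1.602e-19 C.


Ionic strength I = 0.2937 * 1^2 * 1000 = 293.7 mol/m^3
kappa^-1 = sqrt(67 * 8.854e-12 * 1.381e-23 * 298 / (2 * 6.022e23 * (1.602e-19)^2 * 293.7))
kappa^-1 = 0.519 nm

0.519


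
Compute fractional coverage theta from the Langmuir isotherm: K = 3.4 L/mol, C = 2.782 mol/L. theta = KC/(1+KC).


Langmuir isotherm: theta = K*C / (1 + K*C)
K*C = 3.4 * 2.782 = 9.4588
theta = 9.4588 / (1 + 9.4588) = 9.4588 / 10.4588
theta = 0.9044

0.9044


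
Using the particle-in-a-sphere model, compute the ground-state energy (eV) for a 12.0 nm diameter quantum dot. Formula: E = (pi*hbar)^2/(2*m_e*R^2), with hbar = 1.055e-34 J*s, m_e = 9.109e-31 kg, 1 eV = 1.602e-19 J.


Radius R = 12.0/2 = 6 nm = 6e-09 m
E = (pi * 1.055e-34)^2 / (2 * 9.109e-31 * (6e-09)^2)
E(J) = 1.67495e-21
E = E(J) / 1.602e-19 = 0.0105 eV

0.0105


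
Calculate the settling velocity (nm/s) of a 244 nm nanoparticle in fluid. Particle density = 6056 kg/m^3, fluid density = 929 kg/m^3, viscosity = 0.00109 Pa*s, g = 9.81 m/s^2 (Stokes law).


Radius R = 244/2 nm = 1.22e-07 m
Density difference = 6056 - 929 = 5127 kg/m^3
v = 2 * R^2 * (rho_p - rho_f) * g / (9 * eta)
v = 2 * (1.22e-07)^2 * 5127 * 9.81 / (9 * 0.00109)
v = 1.52621e-07 m/s = 152.6205 nm/s

152.6205


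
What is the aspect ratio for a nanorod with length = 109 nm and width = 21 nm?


Aspect ratio AR = length / diameter
AR = 109 / 21
AR = 5.19

5.19


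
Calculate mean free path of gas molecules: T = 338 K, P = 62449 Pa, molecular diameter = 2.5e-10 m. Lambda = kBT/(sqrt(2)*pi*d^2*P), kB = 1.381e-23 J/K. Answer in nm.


Mean free path: lambda = kB*T / (sqrt(2) * pi * d^2 * P)
lambda = 1.381e-23 * 338 / (sqrt(2) * pi * (2.5e-10)^2 * 62449)
lambda = 2.69178e-07 m
lambda = 269.18 nm

269.18


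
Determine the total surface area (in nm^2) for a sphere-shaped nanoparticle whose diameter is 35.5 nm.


Radius r = 35.5/2 = 17.75 nm
Surface area SA = 4 * pi * r^2
SA = 4 * pi * (17.75)^2
SA = 3959.19 nm^2

3959.19


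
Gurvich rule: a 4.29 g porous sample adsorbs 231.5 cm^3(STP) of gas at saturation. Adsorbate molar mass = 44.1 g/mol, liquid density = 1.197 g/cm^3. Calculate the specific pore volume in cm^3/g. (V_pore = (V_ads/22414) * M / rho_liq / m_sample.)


Moles adsorbed n = V_ads / 22414 = 231.5 / 22414 = 1.032837e-02 mol
Liquid volume V_liq = n * M / rho_liq = 1.032837e-02 * 44.1 / 1.197 = 0.38052 cm^3
Specific pore volume V_pore = V_liq / m_sample = 0.38052 / 4.29
V_pore = 0.0887 cm^3/g

0.0887


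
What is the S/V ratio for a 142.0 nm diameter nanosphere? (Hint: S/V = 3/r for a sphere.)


Radius r = 142.0/2 = 71 nm
S/V = 3 / r = 3 / 71
S/V = 0.0423 nm^-1

0.0423


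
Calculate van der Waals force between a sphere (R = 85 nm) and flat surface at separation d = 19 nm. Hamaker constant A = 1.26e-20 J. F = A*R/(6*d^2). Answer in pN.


Convert to SI: R = 85 nm = 8.5e-08 m, d = 19 nm = 1.9e-08 m
F = A * R / (6 * d^2)
F = 1.26e-20 * 8.5e-08 / (6 * (1.9e-08)^2)
F = 4.9446e-13 N = 0.494 pN

0.494


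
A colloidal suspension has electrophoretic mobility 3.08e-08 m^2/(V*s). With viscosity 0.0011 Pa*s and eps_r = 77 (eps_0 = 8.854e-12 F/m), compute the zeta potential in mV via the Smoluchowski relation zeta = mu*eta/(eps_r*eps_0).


Smoluchowski equation: zeta = mu * eta / (eps_r * eps_0)
zeta = 3.08e-08 * 0.0011 / (77 * 8.854e-12)
zeta = 0.049695 V = 49.7 mV

49.7


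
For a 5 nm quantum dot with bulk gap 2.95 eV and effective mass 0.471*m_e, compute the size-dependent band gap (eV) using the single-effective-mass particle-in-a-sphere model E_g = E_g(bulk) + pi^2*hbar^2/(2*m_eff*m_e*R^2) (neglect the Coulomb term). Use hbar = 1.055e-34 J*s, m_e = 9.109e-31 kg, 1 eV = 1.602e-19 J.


Radius R = 5/2 nm = 2.5e-09 m
Confinement energy dE = pi^2 * hbar^2 / (2 * m_eff * m_e * R^2)
dE = pi^2 * (1.055e-34)^2 / (2 * 0.471 * 9.109e-31 * (2.5e-09)^2) J, divided by 1.602e-19 J/eV
dE = 0.1279 eV
Total band gap = E_g(bulk) + dE = 2.95 + 0.1279 = 3.0779 eV

3.0779


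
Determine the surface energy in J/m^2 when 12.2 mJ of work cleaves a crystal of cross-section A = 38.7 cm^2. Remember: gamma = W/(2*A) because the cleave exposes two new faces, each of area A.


Convert: A = 38.7 cm^2 = 0.00387 m^2, W = 12.2 mJ = 0.0122 J
Cleaving exposes two faces of area A, so total new surface = 2*A and gamma = W / (2*A)
gamma = 0.0122 / (2 * 0.00387)
gamma = 1.576 J/m^2

1.576


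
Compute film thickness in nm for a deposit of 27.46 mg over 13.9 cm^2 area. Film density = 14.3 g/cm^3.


Convert: m = 27.46 mg = 2.7460e-05 kg, A = 13.9 cm^2 = 1.3900e-03 m^2, rho = 14.3 g/cm^3 = 14300 kg/m^3
t = m / (A * rho)
t = 2.7460e-05 / (1.3900e-03 * 14300)
t = 1.3815e-06 m = 1381.5 nm

1381.5


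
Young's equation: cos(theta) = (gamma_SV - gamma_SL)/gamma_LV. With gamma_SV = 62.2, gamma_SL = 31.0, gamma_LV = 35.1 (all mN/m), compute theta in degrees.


cos(theta) = (gamma_SV - gamma_SL) / gamma_LV
cos(theta) = (62.2 - 31.0) / 35.1
cos(theta) = 0.888889
theta = arccos(0.888889) = 27.27 degrees

27.27


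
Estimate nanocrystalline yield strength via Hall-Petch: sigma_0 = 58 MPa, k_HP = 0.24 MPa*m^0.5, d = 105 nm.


d = 105 nm = 1.05e-07 m
sqrt(d) = 0.000324037
Hall-Petch contribution = k / sqrt(d) = 0.24 / 0.000324037 = 740.7 MPa
sigma = sigma_0 + k/sqrt(d) = 58 + 740.7 = 798.7 MPa

798.7


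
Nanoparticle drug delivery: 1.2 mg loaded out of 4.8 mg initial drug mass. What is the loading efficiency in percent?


Drug loading efficiency = (drug loaded / drug initial) * 100
DLE = 1.2 / 4.8 * 100
DLE = 0.25 * 100
DLE = 25.0%

25.0


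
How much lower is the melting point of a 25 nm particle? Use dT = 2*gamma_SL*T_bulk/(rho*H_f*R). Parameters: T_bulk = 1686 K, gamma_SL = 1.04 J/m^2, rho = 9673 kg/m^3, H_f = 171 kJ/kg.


Radius R = 25/2 = 12.5 nm = 1.25e-08 m
Convert H_f = 171 kJ/kg = 171000 J/kg
dT = 2 * gamma_SL * T_bulk / (rho * H_f * R)
dT = 2 * 1.04 * 1686 / (9673 * 171000 * 1.25e-08)
dT = 169.6 K

169.6


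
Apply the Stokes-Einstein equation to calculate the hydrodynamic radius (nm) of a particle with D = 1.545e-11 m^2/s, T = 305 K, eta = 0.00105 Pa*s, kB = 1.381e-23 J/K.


Stokes-Einstein: R = kB*T / (6*pi*eta*D)
R = 1.381e-23 * 305 / (6 * pi * 0.00105 * 1.545e-11)
R = 1.37745e-08 m = 13.77 nm

13.77


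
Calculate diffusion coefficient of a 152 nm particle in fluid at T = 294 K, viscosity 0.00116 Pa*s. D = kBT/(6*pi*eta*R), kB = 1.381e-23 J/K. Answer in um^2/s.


Radius R = 152/2 = 76 nm = 7.6e-08 m
D = kB*T / (6*pi*eta*R)
D = 1.381e-23 * 294 / (6 * pi * 0.00116 * 7.6e-08)
D = 2.44325e-12 m^2/s = 2.443 um^2/s

2.443


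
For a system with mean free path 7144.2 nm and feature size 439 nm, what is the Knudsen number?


Knudsen number Kn = lambda / L
Kn = 7144.2 / 439
Kn = 16.2738

16.2738


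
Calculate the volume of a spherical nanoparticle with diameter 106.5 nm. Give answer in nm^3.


Radius r = 106.5/2 = 53.25 nm
Volume V = (4/3) * pi * r^3
V = (4/3) * pi * (53.25)^3
V = 632480.94 nm^3

632480.94


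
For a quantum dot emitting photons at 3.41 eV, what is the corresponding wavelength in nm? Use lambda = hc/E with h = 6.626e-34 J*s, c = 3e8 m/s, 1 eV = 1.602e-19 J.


Convert energy: E = 3.41 eV = 3.41 * 1.602e-19 = 5.46282e-19 J
lambda = h*c / E = 6.626e-34 * 3e8 / 5.46282e-19
lambda = 3.63878e-07 m = 363.9 nm

363.9


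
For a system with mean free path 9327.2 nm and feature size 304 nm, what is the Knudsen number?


Knudsen number Kn = lambda / L
Kn = 9327.2 / 304
Kn = 30.6816

30.6816


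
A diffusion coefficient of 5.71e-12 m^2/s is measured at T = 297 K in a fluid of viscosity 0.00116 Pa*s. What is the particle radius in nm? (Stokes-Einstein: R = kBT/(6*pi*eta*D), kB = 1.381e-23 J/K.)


Stokes-Einstein: R = kB*T / (6*pi*eta*D)
R = 1.381e-23 * 297 / (6 * pi * 0.00116 * 5.71e-12)
R = 3.28515e-08 m = 32.85 nm

32.85


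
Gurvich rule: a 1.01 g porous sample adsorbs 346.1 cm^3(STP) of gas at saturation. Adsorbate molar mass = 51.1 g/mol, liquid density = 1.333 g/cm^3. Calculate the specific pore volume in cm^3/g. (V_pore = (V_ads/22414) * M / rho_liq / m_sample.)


Moles adsorbed n = V_ads / 22414 = 346.1 / 22414 = 1.544124e-02 mol
Liquid volume V_liq = n * M / rho_liq = 1.544124e-02 * 51.1 / 1.333 = 0.59193 cm^3
Specific pore volume V_pore = V_liq / m_sample = 0.59193 / 1.01
V_pore = 0.5861 cm^3/g

0.5861


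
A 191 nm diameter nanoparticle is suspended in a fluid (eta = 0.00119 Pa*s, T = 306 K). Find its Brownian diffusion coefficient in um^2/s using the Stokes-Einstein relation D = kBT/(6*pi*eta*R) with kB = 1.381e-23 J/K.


Radius R = 191/2 = 95.5 nm = 9.55e-08 m
D = kB*T / (6*pi*eta*R)
D = 1.381e-23 * 306 / (6 * pi * 0.00119 * 9.55e-08)
D = 1.97271e-12 m^2/s = 1.973 um^2/s

1.973


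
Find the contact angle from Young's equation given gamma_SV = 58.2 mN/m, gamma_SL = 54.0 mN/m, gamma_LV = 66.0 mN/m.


cos(theta) = (gamma_SV - gamma_SL) / gamma_LV
cos(theta) = (58.2 - 54.0) / 66.0
cos(theta) = 0.063636
theta = arccos(0.063636) = 86.35 degrees

86.35


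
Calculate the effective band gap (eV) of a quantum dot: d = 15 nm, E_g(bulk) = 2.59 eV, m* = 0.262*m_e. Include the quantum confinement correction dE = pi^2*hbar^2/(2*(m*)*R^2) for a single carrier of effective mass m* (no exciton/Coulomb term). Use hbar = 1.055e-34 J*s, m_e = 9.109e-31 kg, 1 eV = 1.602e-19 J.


Radius R = 15/2 nm = 7.5e-09 m
Confinement energy dE = pi^2 * hbar^2 / (2 * m_eff * m_e * R^2)
dE = pi^2 * (1.055e-34)^2 / (2 * 0.262 * 9.109e-31 * (7.5e-09)^2) J, divided by 1.602e-19 J/eV
dE = 0.0255 eV
Total band gap = E_g(bulk) + dE = 2.59 + 0.0255 = 2.6155 eV

2.6155


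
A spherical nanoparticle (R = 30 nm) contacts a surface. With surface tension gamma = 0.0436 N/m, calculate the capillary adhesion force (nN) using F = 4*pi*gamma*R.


Convert radius: R = 30 nm = 3e-08 m
F = 4 * pi * gamma * R
F = 4 * pi * 0.0436 * 3e-08
F = 1.64368e-08 N = 16.4368 nN

16.4368


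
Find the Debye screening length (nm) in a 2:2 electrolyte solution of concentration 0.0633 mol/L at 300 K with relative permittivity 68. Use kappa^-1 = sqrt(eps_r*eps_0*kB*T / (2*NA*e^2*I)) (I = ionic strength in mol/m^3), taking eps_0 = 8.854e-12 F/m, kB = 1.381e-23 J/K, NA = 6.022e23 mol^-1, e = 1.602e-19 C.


Ionic strength I = 0.0633 * 2^2 * 1000 = 253.2 mol/m^3
kappa^-1 = sqrt(68 * 8.854e-12 * 1.381e-23 * 300 / (2 * 6.022e23 * (1.602e-19)^2 * 253.2))
kappa^-1 = 0.565 nm

0.565


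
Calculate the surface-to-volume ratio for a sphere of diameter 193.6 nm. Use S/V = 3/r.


Radius r = 193.6/2 = 96.8 nm
S/V = 3 / r = 3 / 96.8
S/V = 0.031 nm^-1

0.031


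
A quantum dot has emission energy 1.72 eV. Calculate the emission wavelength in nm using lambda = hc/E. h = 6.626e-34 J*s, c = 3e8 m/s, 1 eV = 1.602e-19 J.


Convert energy: E = 1.72 eV = 1.72 * 1.602e-19 = 2.75544e-19 J
lambda = h*c / E = 6.626e-34 * 3e8 / 2.75544e-19
lambda = 7.21409e-07 m = 721.4 nm

721.4


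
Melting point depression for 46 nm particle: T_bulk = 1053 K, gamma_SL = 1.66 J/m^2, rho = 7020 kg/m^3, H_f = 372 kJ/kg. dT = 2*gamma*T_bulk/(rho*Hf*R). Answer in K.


Radius R = 46/2 = 23 nm = 2.3e-08 m
Convert H_f = 372 kJ/kg = 372000 J/kg
dT = 2 * gamma_SL * T_bulk / (rho * H_f * R)
dT = 2 * 1.66 * 1053 / (7020 * 372000 * 2.3e-08)
dT = 58.2 K

58.2


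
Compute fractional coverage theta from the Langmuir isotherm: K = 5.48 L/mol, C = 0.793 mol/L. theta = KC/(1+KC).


Langmuir isotherm: theta = K*C / (1 + K*C)
K*C = 5.48 * 0.793 = 4.34564
theta = 4.34564 / (1 + 4.34564) = 4.34564 / 5.34564
theta = 0.8129

0.8129


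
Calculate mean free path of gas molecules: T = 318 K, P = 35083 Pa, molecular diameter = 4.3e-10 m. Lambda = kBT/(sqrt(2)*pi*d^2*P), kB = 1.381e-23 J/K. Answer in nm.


Mean free path: lambda = kB*T / (sqrt(2) * pi * d^2 * P)
lambda = 1.381e-23 * 318 / (sqrt(2) * pi * (4.3e-10)^2 * 35083)
lambda = 1.52378e-07 m
lambda = 152.38 nm

152.38


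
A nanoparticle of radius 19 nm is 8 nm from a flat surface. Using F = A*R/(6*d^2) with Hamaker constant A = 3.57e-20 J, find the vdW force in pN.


Convert to SI: R = 19 nm = 1.9e-08 m, d = 8 nm = 8e-09 m
F = A * R / (6 * d^2)
F = 3.57e-20 * 1.9e-08 / (6 * (8e-09)^2)
F = 1.76641e-12 N = 1.766 pN

1.766


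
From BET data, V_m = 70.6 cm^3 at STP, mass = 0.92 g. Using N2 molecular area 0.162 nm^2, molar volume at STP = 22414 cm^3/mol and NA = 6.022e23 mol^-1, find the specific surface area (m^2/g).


Number of moles in monolayer = V_m / 22414 = 70.6 / 22414 = 0.00314982
Number of molecules = moles * NA = 0.00314982 * 6.022e23
SA = molecules * sigma / mass
SA = (70.6 / 22414) * 6.022e23 * 0.162e-18 / 0.92
SA = 334.0 m^2/g

334.0


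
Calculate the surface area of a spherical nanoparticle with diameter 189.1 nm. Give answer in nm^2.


Radius r = 189.1/2 = 94.55 nm
Surface area SA = 4 * pi * r^2
SA = 4 * pi * (94.55)^2
SA = 112339.61 nm^2

112339.61


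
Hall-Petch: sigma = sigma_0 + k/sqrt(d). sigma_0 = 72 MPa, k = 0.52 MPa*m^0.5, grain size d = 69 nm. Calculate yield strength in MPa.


d = 69 nm = 6.9e-08 m
sqrt(d) = 0.0002626785
Hall-Petch contribution = k / sqrt(d) = 0.52 / 0.0002626785 = 1979.6 MPa
sigma = sigma_0 + k/sqrt(d) = 72 + 1979.6 = 2051.6 MPa

2051.6


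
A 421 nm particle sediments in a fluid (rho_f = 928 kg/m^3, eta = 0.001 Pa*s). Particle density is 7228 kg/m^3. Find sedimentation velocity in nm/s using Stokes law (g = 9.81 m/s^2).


Radius R = 421/2 nm = 2.105e-07 m
Density difference = 7228 - 928 = 6300 kg/m^3
v = 2 * R^2 * (rho_p - rho_f) * g / (9 * eta)
v = 2 * (2.105e-07)^2 * 6300 * 9.81 / (9 * 0.001)
v = 6.08557e-07 m/s = 608.557 nm/s

608.557


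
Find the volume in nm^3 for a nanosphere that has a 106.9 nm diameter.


Radius r = 106.9/2 = 53.45 nm
Volume V = (4/3) * pi * r^3
V = (4/3) * pi * (53.45)^3
V = 639634.29 nm^3

639634.29


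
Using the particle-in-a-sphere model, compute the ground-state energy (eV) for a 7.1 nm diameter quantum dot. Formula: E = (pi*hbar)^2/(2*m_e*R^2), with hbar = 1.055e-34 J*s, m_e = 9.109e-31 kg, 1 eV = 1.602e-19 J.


Radius R = 7.1/2 = 3.55 nm = 3.55e-09 m
E = (pi * 1.055e-34)^2 / (2 * 9.109e-31 * (3.55e-09)^2)
E(J) = 4.78462e-21
E = E(J) / 1.602e-19 = 0.0299 eV

0.0299


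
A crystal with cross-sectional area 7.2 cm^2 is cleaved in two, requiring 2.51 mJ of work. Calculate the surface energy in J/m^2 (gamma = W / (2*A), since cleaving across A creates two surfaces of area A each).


Convert: A = 7.2 cm^2 = 0.00072 m^2, W = 2.51 mJ = 0.00251 J
Cleaving exposes two faces of area A, so total new surface = 2*A and gamma = W / (2*A)
gamma = 0.00251 / (2 * 0.00072)
gamma = 1.743 J/m^2

1.743


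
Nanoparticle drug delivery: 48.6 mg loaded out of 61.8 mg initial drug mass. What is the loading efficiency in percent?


Drug loading efficiency = (drug loaded / drug initial) * 100
DLE = 48.6 / 61.8 * 100
DLE = 0.7864 * 100
DLE = 78.64%

78.64


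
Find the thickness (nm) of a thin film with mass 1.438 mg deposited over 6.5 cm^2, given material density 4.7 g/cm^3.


Convert: m = 1.438 mg = 1.4380e-06 kg, A = 6.5 cm^2 = 6.5000e-04 m^2, rho = 4.7 g/cm^3 = 4700 kg/m^3
t = m / (A * rho)
t = 1.4380e-06 / (6.5000e-04 * 4700)
t = 4.7070e-07 m = 470.7 nm

470.7


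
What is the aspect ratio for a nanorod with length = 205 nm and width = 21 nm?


Aspect ratio AR = length / diameter
AR = 205 / 21
AR = 9.76

9.76


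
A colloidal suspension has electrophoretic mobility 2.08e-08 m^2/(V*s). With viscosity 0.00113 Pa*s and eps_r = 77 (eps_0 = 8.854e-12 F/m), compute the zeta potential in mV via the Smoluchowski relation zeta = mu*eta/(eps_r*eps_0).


Smoluchowski equation: zeta = mu * eta / (eps_r * eps_0)
zeta = 2.08e-08 * 0.00113 / (77 * 8.854e-12)
zeta = 0.034476 V = 34.48 mV

34.48


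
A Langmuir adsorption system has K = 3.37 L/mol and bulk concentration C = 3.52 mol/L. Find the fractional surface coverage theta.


Langmuir isotherm: theta = K*C / (1 + K*C)
K*C = 3.37 * 3.52 = 11.8624
theta = 11.8624 / (1 + 11.8624) = 11.8624 / 12.8624
theta = 0.9223

0.9223


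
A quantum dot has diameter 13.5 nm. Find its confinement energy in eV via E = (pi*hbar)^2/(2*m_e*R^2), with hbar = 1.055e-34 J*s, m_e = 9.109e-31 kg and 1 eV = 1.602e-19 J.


Radius R = 13.5/2 = 6.75 nm = 6.75e-09 m
E = (pi * 1.055e-34)^2 / (2 * 9.109e-31 * (6.75e-09)^2)
E(J) = 1.32342e-21
E = E(J) / 1.602e-19 = 0.0083 eV

0.0083


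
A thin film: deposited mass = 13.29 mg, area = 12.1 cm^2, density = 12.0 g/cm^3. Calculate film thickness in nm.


Convert: m = 13.29 mg = 1.3290e-05 kg, A = 12.1 cm^2 = 1.2100e-03 m^2, rho = 12.0 g/cm^3 = 12000 kg/m^3
t = m / (A * rho)
t = 1.3290e-05 / (1.2100e-03 * 12000)
t = 9.1529e-07 m = 915.3 nm

915.3


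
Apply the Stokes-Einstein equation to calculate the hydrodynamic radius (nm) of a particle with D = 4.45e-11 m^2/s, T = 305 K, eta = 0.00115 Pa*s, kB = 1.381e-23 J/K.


Stokes-Einstein: R = kB*T / (6*pi*eta*D)
R = 1.381e-23 * 305 / (6 * pi * 0.00115 * 4.45e-11)
R = 4.36651e-09 m = 4.37 nm

4.37


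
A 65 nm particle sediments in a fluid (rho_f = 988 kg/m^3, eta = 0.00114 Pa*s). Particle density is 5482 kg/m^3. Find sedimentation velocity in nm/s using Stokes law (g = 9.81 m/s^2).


Radius R = 65/2 nm = 3.25e-08 m
Density difference = 5482 - 988 = 4494 kg/m^3
v = 2 * R^2 * (rho_p - rho_f) * g / (9 * eta)
v = 2 * (3.25e-08)^2 * 4494 * 9.81 / (9 * 0.00114)
v = 9.07719e-09 m/s = 9.0772 nm/s

9.0772


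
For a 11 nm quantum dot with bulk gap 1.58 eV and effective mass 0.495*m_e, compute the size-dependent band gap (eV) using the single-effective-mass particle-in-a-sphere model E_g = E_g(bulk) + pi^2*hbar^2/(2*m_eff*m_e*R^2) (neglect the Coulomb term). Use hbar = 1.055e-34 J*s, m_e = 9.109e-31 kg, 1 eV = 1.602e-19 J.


Radius R = 11/2 nm = 5.5e-09 m
Confinement energy dE = pi^2 * hbar^2 / (2 * m_eff * m_e * R^2)
dE = pi^2 * (1.055e-34)^2 / (2 * 0.495 * 9.109e-31 * (5.5e-09)^2) J, divided by 1.602e-19 J/eV
dE = 0.0251 eV
Total band gap = E_g(bulk) + dE = 1.58 + 0.0251 = 1.6051 eV

1.6051


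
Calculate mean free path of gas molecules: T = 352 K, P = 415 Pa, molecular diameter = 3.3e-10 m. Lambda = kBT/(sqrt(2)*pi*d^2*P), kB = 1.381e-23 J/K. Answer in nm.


Mean free path: lambda = kB*T / (sqrt(2) * pi * d^2 * P)
lambda = 1.381e-23 * 352 / (sqrt(2) * pi * (3.3e-10)^2 * 415)
lambda = 2.421e-05 m
lambda = 24210.04 nm

24210.04


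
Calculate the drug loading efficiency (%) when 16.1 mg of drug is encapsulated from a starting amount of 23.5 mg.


Drug loading efficiency = (drug loaded / drug initial) * 100
DLE = 16.1 / 23.5 * 100
DLE = 0.6851 * 100
DLE = 68.51%

68.51


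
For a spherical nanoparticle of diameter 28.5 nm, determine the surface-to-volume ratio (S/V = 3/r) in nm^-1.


Radius r = 28.5/2 = 14.25 nm
S/V = 3 / r = 3 / 14.25
S/V = 0.2105 nm^-1

0.2105


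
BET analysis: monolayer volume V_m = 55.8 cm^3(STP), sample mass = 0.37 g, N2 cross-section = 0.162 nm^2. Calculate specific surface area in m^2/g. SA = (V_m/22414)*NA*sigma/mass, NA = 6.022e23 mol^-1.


Number of moles in monolayer = V_m / 22414 = 55.8 / 22414 = 0.00248952
Number of molecules = moles * NA = 0.00248952 * 6.022e23
SA = molecules * sigma / mass
SA = (55.8 / 22414) * 6.022e23 * 0.162e-18 / 0.37
SA = 656.4 m^2/g

656.4


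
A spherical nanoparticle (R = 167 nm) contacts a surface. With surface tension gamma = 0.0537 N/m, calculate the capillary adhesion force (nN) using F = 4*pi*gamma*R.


Convert radius: R = 167 nm = 1.67e-07 m
F = 4 * pi * gamma * R
F = 4 * pi * 0.0537 * 1.67e-07
F = 1.12694e-07 N = 112.694 nN

112.694


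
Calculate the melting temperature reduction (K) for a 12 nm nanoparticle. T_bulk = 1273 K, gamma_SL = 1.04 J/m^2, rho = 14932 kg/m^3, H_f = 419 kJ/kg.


Radius R = 12/2 = 6 nm = 6e-09 m
Convert H_f = 419 kJ/kg = 419000 J/kg
dT = 2 * gamma_SL * T_bulk / (rho * H_f * R)
dT = 2 * 1.04 * 1273 / (14932 * 419000 * 6e-09)
dT = 70.5 K

70.5


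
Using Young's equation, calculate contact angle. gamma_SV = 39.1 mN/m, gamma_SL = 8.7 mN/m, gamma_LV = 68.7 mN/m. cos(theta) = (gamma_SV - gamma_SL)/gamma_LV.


cos(theta) = (gamma_SV - gamma_SL) / gamma_LV
cos(theta) = (39.1 - 8.7) / 68.7
cos(theta) = 0.442504
theta = arccos(0.442504) = 63.74 degrees

63.74


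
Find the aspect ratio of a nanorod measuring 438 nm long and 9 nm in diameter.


Aspect ratio AR = length / diameter
AR = 438 / 9
AR = 48.67

48.67


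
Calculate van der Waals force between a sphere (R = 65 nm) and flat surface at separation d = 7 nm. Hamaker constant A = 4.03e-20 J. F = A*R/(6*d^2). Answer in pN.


Convert to SI: R = 65 nm = 6.5e-08 m, d = 7 nm = 7e-09 m
F = A * R / (6 * d^2)
F = 4.03e-20 * 6.5e-08 / (6 * (7e-09)^2)
F = 8.90986e-12 N = 8.91 pN

8.91


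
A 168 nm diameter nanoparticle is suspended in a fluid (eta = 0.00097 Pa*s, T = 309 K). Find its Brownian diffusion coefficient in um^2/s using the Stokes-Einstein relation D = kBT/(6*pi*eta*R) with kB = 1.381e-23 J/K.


Radius R = 168/2 = 84 nm = 8.4e-08 m
D = kB*T / (6*pi*eta*R)
D = 1.381e-23 * 309 / (6 * pi * 0.00097 * 8.4e-08)
D = 2.77843e-12 m^2/s = 2.778 um^2/s

2.778


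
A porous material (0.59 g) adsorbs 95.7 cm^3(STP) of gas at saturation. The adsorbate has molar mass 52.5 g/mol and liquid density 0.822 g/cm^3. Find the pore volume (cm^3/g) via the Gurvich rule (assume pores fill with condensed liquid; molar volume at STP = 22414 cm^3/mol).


Moles adsorbed n = V_ads / 22414 = 95.7 / 22414 = 4.269653e-03 mol
Liquid volume V_liq = n * M / rho_liq = 4.269653e-03 * 52.5 / 0.822 = 0.27270 cm^3
Specific pore volume V_pore = V_liq / m_sample = 0.27270 / 0.59
V_pore = 0.4622 cm^3/g

0.4622


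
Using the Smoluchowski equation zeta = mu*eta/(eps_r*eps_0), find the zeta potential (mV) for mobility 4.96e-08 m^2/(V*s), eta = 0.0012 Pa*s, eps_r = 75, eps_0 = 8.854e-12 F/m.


Smoluchowski equation: zeta = mu * eta / (eps_r * eps_0)
zeta = 4.96e-08 * 0.0012 / (75 * 8.854e-12)
zeta = 0.089632 V = 89.63 mV

89.63


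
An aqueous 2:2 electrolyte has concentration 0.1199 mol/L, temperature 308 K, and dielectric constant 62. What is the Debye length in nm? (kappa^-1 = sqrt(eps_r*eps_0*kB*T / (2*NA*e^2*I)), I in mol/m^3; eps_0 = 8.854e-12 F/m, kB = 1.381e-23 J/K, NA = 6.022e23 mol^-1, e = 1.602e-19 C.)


Ionic strength I = 0.1199 * 2^2 * 1000 = 479.6 mol/m^3
kappa^-1 = sqrt(62 * 8.854e-12 * 1.381e-23 * 308 / (2 * 6.022e23 * (1.602e-19)^2 * 479.6))
kappa^-1 = 0.397 nm

0.397


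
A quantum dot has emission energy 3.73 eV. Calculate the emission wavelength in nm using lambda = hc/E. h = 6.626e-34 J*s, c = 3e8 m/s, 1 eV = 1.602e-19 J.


Convert energy: E = 3.73 eV = 3.73 * 1.602e-19 = 5.97546e-19 J
lambda = h*c / E = 6.626e-34 * 3e8 / 5.97546e-19
lambda = 3.32661e-07 m = 332.7 nm

332.7


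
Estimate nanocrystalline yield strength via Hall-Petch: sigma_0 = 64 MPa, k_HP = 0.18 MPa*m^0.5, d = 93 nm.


d = 93 nm = 9.3e-08 m
sqrt(d) = 0.000304959
Hall-Petch contribution = k / sqrt(d) = 0.18 / 0.000304959 = 590.2 MPa
sigma = sigma_0 + k/sqrt(d) = 64 + 590.2 = 654.2 MPa

654.2


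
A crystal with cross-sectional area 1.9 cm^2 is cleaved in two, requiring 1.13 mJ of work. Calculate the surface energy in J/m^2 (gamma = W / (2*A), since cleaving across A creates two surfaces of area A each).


Convert: A = 1.9 cm^2 = 0.00019 m^2, W = 1.13 mJ = 0.00113 J
Cleaving exposes two faces of area A, so total new surface = 2*A and gamma = W / (2*A)
gamma = 0.00113 / (2 * 0.00019)
gamma = 2.974 J/m^2

2.974


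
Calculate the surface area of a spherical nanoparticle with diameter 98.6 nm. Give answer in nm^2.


Radius r = 98.6/2 = 49.3 nm
Surface area SA = 4 * pi * r^2
SA = 4 * pi * (49.3)^2
SA = 30542.44 nm^2

30542.44


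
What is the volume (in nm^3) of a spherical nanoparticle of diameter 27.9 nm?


Radius r = 27.9/2 = 13.95 nm
Volume V = (4/3) * pi * r^3
V = (4/3) * pi * (13.95)^3
V = 11371.33 nm^3

11371.33


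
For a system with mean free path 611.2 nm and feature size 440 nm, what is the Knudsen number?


Knudsen number Kn = lambda / L
Kn = 611.2 / 440
Kn = 1.3891

1.3891


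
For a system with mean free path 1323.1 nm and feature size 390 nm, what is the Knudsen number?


Knudsen number Kn = lambda / L
Kn = 1323.1 / 390
Kn = 3.3926

3.3926


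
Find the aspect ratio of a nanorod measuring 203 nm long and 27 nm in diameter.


Aspect ratio AR = length / diameter
AR = 203 / 27
AR = 7.52

7.52


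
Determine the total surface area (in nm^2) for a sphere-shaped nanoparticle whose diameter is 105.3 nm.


Radius r = 105.3/2 = 52.65 nm
Surface area SA = 4 * pi * r^2
SA = 4 * pi * (52.65)^2
SA = 34834.26 nm^2

34834.26


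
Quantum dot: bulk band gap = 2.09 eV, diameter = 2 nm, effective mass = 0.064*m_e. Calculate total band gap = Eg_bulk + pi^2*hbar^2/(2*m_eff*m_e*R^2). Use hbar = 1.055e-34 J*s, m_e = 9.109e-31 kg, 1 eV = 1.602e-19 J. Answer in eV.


Radius R = 2/2 nm = 1e-09 m
Confinement energy dE = pi^2 * hbar^2 / (2 * m_eff * m_e * R^2)
dE = pi^2 * (1.055e-34)^2 / (2 * 0.064 * 9.109e-31 * (1e-09)^2) J, divided by 1.602e-19 J/eV
dE = 5.8811 eV
Total band gap = E_g(bulk) + dE = 2.09 + 5.8811 = 7.9711 eV

7.9711


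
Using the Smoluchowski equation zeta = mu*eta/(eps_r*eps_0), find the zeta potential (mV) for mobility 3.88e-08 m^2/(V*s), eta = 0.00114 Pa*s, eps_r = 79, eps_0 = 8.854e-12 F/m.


Smoluchowski equation: zeta = mu * eta / (eps_r * eps_0)
zeta = 3.88e-08 * 0.00114 / (79 * 8.854e-12)
zeta = 0.063237 V = 63.24 mV

63.24


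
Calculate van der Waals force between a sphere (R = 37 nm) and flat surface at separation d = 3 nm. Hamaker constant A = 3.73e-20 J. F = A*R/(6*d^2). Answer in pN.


Convert to SI: R = 37 nm = 3.7e-08 m, d = 3 nm = 3e-09 m
F = A * R / (6 * d^2)
F = 3.73e-20 * 3.7e-08 / (6 * (3e-09)^2)
F = 2.55574e-11 N = 25.557 pN

25.557


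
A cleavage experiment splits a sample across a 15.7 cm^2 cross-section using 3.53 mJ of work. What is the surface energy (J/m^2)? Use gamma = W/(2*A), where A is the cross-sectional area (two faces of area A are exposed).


Convert: A = 15.7 cm^2 = 0.00157 m^2, W = 3.53 mJ = 0.00353 J
Cleaving exposes two faces of area A, so total new surface = 2*A and gamma = W / (2*A)
gamma = 0.00353 / (2 * 0.00157)
gamma = 1.124 J/m^2

1.124


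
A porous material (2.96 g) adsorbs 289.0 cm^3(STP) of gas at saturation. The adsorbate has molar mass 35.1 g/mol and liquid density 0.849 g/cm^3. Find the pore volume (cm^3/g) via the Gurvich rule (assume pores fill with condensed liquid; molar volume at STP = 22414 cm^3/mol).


Moles adsorbed n = V_ads / 22414 = 289.0 / 22414 = 1.289373e-02 mol
Liquid volume V_liq = n * M / rho_liq = 1.289373e-02 * 35.1 / 0.849 = 0.53306 cm^3
Specific pore volume V_pore = V_liq / m_sample = 0.53306 / 2.96
V_pore = 0.1801 cm^3/g

0.1801


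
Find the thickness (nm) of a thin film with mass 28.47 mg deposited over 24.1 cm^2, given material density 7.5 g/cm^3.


Convert: m = 28.47 mg = 2.8470e-05 kg, A = 24.1 cm^2 = 2.4100e-03 m^2, rho = 7.5 g/cm^3 = 7500 kg/m^3
t = m / (A * rho)
t = 2.8470e-05 / (2.4100e-03 * 7500)
t = 1.5751e-06 m = 1575.1 nm

1575.1


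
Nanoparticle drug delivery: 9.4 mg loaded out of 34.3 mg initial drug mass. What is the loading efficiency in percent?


Drug loading efficiency = (drug loaded / drug initial) * 100
DLE = 9.4 / 34.3 * 100
DLE = 0.2741 * 100
DLE = 27.41%

27.41


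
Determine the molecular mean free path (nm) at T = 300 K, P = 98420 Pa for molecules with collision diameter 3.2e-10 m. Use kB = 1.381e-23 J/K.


Mean free path: lambda = kB*T / (sqrt(2) * pi * d^2 * P)
lambda = 1.381e-23 * 300 / (sqrt(2) * pi * (3.2e-10)^2 * 98420)
lambda = 9.25266e-08 m
lambda = 92.53 nm

92.53


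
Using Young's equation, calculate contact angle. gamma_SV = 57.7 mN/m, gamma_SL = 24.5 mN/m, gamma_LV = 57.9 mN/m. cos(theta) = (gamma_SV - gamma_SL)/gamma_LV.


cos(theta) = (gamma_SV - gamma_SL) / gamma_LV
cos(theta) = (57.7 - 24.5) / 57.9
cos(theta) = 0.573402
theta = arccos(0.573402) = 55.01 degrees

55.01


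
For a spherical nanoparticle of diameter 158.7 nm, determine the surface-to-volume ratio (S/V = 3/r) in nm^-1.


Radius r = 158.7/2 = 79.35 nm
S/V = 3 / r = 3 / 79.35
S/V = 0.0378 nm^-1

0.0378


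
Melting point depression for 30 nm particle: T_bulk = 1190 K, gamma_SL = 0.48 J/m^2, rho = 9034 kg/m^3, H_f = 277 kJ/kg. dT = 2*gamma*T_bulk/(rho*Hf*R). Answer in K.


Radius R = 30/2 = 15 nm = 1.5e-08 m
Convert H_f = 277 kJ/kg = 277000 J/kg
dT = 2 * gamma_SL * T_bulk / (rho * H_f * R)
dT = 2 * 0.48 * 1190 / (9034 * 277000 * 1.5e-08)
dT = 30.4 K

30.4


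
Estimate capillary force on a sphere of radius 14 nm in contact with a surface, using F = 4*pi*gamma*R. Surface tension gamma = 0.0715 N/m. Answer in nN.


Convert radius: R = 14 nm = 1.4e-08 m
F = 4 * pi * gamma * R
F = 4 * pi * 0.0715 * 1.4e-08
F = 1.25789e-08 N = 12.5789 nN

12.5789


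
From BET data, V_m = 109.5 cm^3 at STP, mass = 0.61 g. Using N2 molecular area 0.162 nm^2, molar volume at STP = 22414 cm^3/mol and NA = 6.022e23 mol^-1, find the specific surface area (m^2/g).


Number of moles in monolayer = V_m / 22414 = 109.5 / 22414 = 0.00488534
Number of molecules = moles * NA = 0.00488534 * 6.022e23
SA = molecules * sigma / mass
SA = (109.5 / 22414) * 6.022e23 * 0.162e-18 / 0.61
SA = 781.3 m^2/g

781.3


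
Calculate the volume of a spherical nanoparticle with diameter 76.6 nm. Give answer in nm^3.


Radius r = 76.6/2 = 38.3 nm
Volume V = (4/3) * pi * r^3
V = (4/3) * pi * (38.3)^3
V = 235334.14 nm^3

235334.14


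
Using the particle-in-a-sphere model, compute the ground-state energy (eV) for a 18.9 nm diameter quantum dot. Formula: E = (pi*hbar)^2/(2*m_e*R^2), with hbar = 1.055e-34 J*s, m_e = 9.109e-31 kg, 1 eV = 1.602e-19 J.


Radius R = 18.9/2 = 9.45 nm = 9.45e-09 m
E = (pi * 1.055e-34)^2 / (2 * 9.109e-31 * (9.45e-09)^2)
E(J) = 6.75212e-22
E = E(J) / 1.602e-19 = 0.0042 eV

0.0042


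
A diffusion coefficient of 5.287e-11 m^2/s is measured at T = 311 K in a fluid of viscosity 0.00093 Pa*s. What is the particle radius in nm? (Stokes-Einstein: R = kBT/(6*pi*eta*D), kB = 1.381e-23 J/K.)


Stokes-Einstein: R = kB*T / (6*pi*eta*D)
R = 1.381e-23 * 311 / (6 * pi * 0.00093 * 5.287e-11)
R = 4.63405e-09 m = 4.63 nm

4.63


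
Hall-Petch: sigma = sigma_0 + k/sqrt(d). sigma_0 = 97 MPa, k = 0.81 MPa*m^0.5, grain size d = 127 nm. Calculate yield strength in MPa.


d = 127 nm = 1.27e-07 m
sqrt(d) = 0.0003563706
Hall-Petch contribution = k / sqrt(d) = 0.81 / 0.0003563706 = 2272.9 MPa
sigma = sigma_0 + k/sqrt(d) = 97 + 2272.9 = 2369.9 MPa

2369.9


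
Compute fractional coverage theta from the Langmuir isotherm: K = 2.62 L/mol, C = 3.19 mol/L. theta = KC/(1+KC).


Langmuir isotherm: theta = K*C / (1 + K*C)
K*C = 2.62 * 3.19 = 8.3578
theta = 8.3578 / (1 + 8.3578) = 8.3578 / 9.3578
theta = 0.8931

0.8931


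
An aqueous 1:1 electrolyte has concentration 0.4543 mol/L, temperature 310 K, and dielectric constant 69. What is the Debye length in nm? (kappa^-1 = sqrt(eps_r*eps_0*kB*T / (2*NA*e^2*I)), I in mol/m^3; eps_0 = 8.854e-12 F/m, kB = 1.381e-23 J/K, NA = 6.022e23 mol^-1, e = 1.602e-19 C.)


Ionic strength I = 0.4543 * 1^2 * 1000 = 454.3 mol/m^3
kappa^-1 = sqrt(69 * 8.854e-12 * 1.381e-23 * 310 / (2 * 6.022e23 * (1.602e-19)^2 * 454.3))
kappa^-1 = 0.432 nm

0.432


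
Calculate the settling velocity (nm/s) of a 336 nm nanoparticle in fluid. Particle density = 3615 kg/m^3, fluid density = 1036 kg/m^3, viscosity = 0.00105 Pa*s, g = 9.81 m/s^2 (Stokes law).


Radius R = 336/2 nm = 1.68e-07 m
Density difference = 3615 - 1036 = 2579 kg/m^3
v = 2 * R^2 * (rho_p - rho_f) * g / (9 * eta)
v = 2 * (1.68e-07)^2 * 2579 * 9.81 / (9 * 0.00105)
v = 1.51125e-07 m/s = 151.1253 nm/s

151.1253


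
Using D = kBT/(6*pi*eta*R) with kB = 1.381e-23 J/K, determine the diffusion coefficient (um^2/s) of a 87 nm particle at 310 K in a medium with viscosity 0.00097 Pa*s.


Radius R = 87/2 = 43.5 nm = 4.35e-08 m
D = kB*T / (6*pi*eta*R)
D = 1.381e-23 * 310 / (6 * pi * 0.00097 * 4.35e-08)
D = 5.38261e-12 m^2/s = 5.383 um^2/s

5.383


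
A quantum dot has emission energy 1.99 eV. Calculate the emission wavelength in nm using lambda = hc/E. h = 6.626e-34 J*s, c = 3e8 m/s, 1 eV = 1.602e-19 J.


Convert energy: E = 1.99 eV = 1.99 * 1.602e-19 = 3.18798e-19 J
lambda = h*c / E = 6.626e-34 * 3e8 / 3.18798e-19
lambda = 6.2353e-07 m = 623.5 nm

623.5


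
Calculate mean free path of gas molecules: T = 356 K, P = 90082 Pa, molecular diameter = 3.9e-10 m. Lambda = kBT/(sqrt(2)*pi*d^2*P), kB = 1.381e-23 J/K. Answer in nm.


Mean free path: lambda = kB*T / (sqrt(2) * pi * d^2 * P)
lambda = 1.381e-23 * 356 / (sqrt(2) * pi * (3.9e-10)^2 * 90082)
lambda = 8.07628e-08 m
lambda = 80.76 nm

80.76


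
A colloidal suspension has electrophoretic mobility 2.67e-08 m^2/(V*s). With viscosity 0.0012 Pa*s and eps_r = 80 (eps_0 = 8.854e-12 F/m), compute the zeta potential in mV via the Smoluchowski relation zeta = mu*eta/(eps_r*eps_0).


Smoluchowski equation: zeta = mu * eta / (eps_r * eps_0)
zeta = 2.67e-08 * 0.0012 / (80 * 8.854e-12)
zeta = 0.045234 V = 45.23 mV

45.23


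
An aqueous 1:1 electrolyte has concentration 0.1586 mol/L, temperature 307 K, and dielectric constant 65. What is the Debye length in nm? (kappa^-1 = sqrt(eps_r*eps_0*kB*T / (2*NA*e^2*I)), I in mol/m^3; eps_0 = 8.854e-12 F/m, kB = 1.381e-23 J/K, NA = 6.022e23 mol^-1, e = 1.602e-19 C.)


Ionic strength I = 0.1586 * 1^2 * 1000 = 158.6 mol/m^3
kappa^-1 = sqrt(65 * 8.854e-12 * 1.381e-23 * 307 / (2 * 6.022e23 * (1.602e-19)^2 * 158.6))
kappa^-1 = 0.705 nm

0.705


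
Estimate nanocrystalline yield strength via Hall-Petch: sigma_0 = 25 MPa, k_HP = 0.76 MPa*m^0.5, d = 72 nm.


d = 72 nm = 7.2e-08 m
sqrt(d) = 0.0002683282
Hall-Petch contribution = k / sqrt(d) = 0.76 / 0.0002683282 = 2832.4 MPa
sigma = sigma_0 + k/sqrt(d) = 25 + 2832.4 = 2857.4 MPa

2857.4


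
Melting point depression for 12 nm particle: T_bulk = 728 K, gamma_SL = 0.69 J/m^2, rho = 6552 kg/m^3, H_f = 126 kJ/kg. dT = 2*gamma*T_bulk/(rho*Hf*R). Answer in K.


Radius R = 12/2 = 6 nm = 6e-09 m
Convert H_f = 126 kJ/kg = 126000 J/kg
dT = 2 * gamma_SL * T_bulk / (rho * H_f * R)
dT = 2 * 0.69 * 728 / (6552 * 126000 * 6e-09)
dT = 202.8 K

202.8


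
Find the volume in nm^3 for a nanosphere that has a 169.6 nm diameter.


Radius r = 169.6/2 = 84.8 nm
Volume V = (4/3) * pi * r^3
V = (4/3) * pi * (84.8)^3
V = 2554325.07 nm^3

2554325.07


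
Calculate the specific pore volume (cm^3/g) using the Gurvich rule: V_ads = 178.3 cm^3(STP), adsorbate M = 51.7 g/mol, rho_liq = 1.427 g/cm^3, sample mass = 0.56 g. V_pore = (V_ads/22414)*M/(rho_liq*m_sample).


Moles adsorbed n = V_ads / 22414 = 178.3 / 22414 = 7.954850e-03 mol
Liquid volume V_liq = n * M / rho_liq = 7.954850e-03 * 51.7 / 1.427 = 0.28820 cm^3
Specific pore volume V_pore = V_liq / m_sample = 0.28820 / 0.56
V_pore = 0.5146 cm^3/g

0.5146


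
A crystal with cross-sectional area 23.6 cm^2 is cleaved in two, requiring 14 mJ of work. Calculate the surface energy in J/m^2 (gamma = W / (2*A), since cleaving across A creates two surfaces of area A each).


Convert: A = 23.6 cm^2 = 0.00236 m^2, W = 14 mJ = 0.014 J
Cleaving exposes two faces of area A, so total new surface = 2*A and gamma = W / (2*A)
gamma = 0.014 / (2 * 0.00236)
gamma = 2.966 J/m^2

2.966


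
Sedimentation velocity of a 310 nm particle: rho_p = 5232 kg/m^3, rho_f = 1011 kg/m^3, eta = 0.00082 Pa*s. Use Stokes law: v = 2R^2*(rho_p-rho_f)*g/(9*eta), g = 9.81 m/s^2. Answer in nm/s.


Radius R = 310/2 nm = 1.55e-07 m
Density difference = 5232 - 1011 = 4221 kg/m^3
v = 2 * R^2 * (rho_p - rho_f) * g / (9 * eta)
v = 2 * (1.55e-07)^2 * 4221 * 9.81 / (9 * 0.00082)
v = 2.69601e-07 m/s = 269.6009 nm/s

269.6009


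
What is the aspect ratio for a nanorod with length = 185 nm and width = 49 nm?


Aspect ratio AR = length / diameter
AR = 185 / 49
AR = 3.78

3.78


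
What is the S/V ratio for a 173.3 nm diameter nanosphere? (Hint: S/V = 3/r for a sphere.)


Radius r = 173.3/2 = 86.65 nm
S/V = 3 / r = 3 / 86.65
S/V = 0.0346 nm^-1

0.0346


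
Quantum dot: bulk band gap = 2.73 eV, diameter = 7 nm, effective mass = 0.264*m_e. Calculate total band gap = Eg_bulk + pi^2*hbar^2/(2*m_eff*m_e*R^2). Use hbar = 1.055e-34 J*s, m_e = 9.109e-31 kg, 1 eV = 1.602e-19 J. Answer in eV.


Radius R = 7/2 nm = 3.5e-09 m
Confinement energy dE = pi^2 * hbar^2 / (2 * m_eff * m_e * R^2)
dE = pi^2 * (1.055e-34)^2 / (2 * 0.264 * 9.109e-31 * (3.5e-09)^2) J, divided by 1.602e-19 J/eV
dE = 0.1164 eV
Total band gap = E_g(bulk) + dE = 2.73 + 0.1164 = 2.8464 eV

2.8464


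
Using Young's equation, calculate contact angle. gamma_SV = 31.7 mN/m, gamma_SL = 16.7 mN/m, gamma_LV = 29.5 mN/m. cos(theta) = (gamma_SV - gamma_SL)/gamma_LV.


cos(theta) = (gamma_SV - gamma_SL) / gamma_LV
cos(theta) = (31.7 - 16.7) / 29.5
cos(theta) = 0.508475
theta = arccos(0.508475) = 59.44 degrees

59.44
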